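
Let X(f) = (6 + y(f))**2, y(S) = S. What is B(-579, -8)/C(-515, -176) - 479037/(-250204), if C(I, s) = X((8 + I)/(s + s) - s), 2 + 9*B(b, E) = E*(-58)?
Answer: 84460351809065/44079045241452 ≈ 1.9161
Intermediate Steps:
B(b, E) = -2/9 - 58*E/9 (B(b, E) = -2/9 + (E*(-58))/9 = -2/9 + (-58*E)/9 = -2/9 - 58*E/9)
X(f) = (6 + f)**2
C(I, s) = (6 - s + (8 + I)/(2*s))**2 (C(I, s) = (6 + ((8 + I)/(s + s) - s))**2 = (6 + ((8 + I)/((2*s)) - s))**2 = (6 + ((8 + I)*(1/(2*s)) - s))**2 = (6 + ((8 + I)/(2*s) - s))**2 = (6 + (-s + (8 + I)/(2*s)))**2 = (6 - s + (8 + I)/(2*s))**2)
B(-579, -8)/C(-515, -176) - 479037/(-250204) = (-2/9 - 58/9*(-8))/(((1/4)*(8 - 515 - 2*(-176)**2 + 12*(-176))**2/(-176)**2)) - 479037/(-250204) = (-2/9 + 464/9)/(((1/4)*(1/30976)*(8 - 515 - 2*30976 - 2112)**2)) - 479037*(-1/250204) = 154/(3*(((1/4)*(1/30976)*(8 - 515 - 61952 - 2112)**2))) + 6747/3524 = 154/(3*(((1/4)*(1/30976)*(-64571)**2))) + 6747/3524 = 154/(3*(((1/4)*(1/30976)*4169414041))) + 6747/3524 = 154/(3*(4169414041/123904)) + 6747/3524 = (154/3)*(123904/4169414041) + 6747/3524 = 19081216/12508242123 + 6747/3524 = 84460351809065/44079045241452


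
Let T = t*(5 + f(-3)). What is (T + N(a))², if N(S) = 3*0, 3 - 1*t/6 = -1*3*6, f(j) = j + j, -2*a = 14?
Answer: 15876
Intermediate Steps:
a = -7 (a = -½*14 = -7)
f(j) = 2*j
t = 126 (t = 18 - 6*(-1*3)*6 = 18 - (-18)*6 = 18 - 6*(-18) = 18 + 108 = 126)
T = -126 (T = 126*(5 + 2*(-3)) = 126*(5 - 6) = 126*(-1) = -126)
N(S) = 0
(T + N(a))² = (-126 + 0)² = (-126)² = 15876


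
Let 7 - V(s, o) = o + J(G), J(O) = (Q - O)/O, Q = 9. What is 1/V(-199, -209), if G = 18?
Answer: 2/433 ≈ 0.0046189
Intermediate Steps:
J(O) = (9 - O)/O
V(s, o) = 15/2 - o (V(s, o) = 7 - (o + (9 - 1*18)/18) = 7 - (o + (9 - 18)/18) = 7 - (o + (1/18)*(-9)) = 7 - (o - 1/2) = 7 - (-1/2 + o) = 7 + (1/2 - o) = 15/2 - o)
1/V(-199, -209) = 1/(15/2 - 1*(-209)) = 1/(15/2 + 209) = 1/(433/2) = 2/433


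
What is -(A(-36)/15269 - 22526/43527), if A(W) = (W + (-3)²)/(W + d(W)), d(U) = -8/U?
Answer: 110741160007/214005631686 ≈ 0.51747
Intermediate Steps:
A(W) = (9 + W)/(W - 8/W) (A(W) = (W + (-3)²)/(W - 8/W) = (W + 9)/(W - 8/W) = (9 + W)/(W - 8/W))
-(A(-36)/15269 - 22526/43527) = -(-36*(9 - 36)/(-8 + (-36)²)/15269 - 22526/43527) = -(-36*(-27)/(-8 + 1296)*(1/15269) - 22526*1/43527) = -(-36*(-27)/1288*(1/15269) - 22526/43527) = -(-36*1/1288*(-27)*(1/15269) - 22526/43527) = -((243/322)*(1/15269) - 22526/43527) = -(243/4916618 - 22526/43527) = -1*(-110741160007/214005631686) = 110741160007/214005631686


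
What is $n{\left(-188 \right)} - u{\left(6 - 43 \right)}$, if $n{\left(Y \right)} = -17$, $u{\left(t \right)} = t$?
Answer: $20$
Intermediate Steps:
$n{\left(-188 \right)} - u{\left(6 - 43 \right)} = -17 - \left(6 - 43\right) = -17 - -37 = -17 + 37 = 20$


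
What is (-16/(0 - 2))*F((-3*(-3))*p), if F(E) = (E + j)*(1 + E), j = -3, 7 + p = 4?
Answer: 6240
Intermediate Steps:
p = -3 (p = -7 + 4 = -3)
F(E) = (1 + E)*(-3 + E) (F(E) = (E - 3)*(1 + E) = (-3 + E)*(1 + E) = (1 + E)*(-3 + E))
(-16/(0 - 2))*F((-3*(-3))*p) = (-16/(0 - 2))*(-3 + (-3*(-3)*(-3))² - 2*(-3*(-3))*(-3)) = (-16/(-2))*(-3 + (9*(-3))² - 18*(-3)) = (-16*(-½))*(-3 + (-27)² - 2*(-27)) = 8*(-3 + 729 + 54) = 8*780 = 6240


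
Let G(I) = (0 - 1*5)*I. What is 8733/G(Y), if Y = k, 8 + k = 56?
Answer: -2911/80 ≈ -36.388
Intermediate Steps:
k = 48 (k = -8 + 56 = 48)
Y = 48
G(I) = -5*I (G(I) = (0 - 5)*I = -5*I)
8733/G(Y) = 8733/((-5*48)) = 8733/(-240) = 8733*(-1/240) = -2911/80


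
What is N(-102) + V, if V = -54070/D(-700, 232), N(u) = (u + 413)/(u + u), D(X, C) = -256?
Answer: 1368833/6528 ≈ 209.69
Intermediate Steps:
N(u) = (413 + u)/(2*u) (N(u) = (413 + u)/((2*u)) = (413 + u)*(1/(2*u)) = (413 + u)/(2*u))
V = 27035/128 (V = -54070/(-256) = -54070*(-1/256) = 27035/128 ≈ 211.21)
N(-102) + V = (1/2)*(413 - 102)/(-102) + 27035/128 = (1/2)*(-1/102)*311 + 27035/128 = -311/204 + 27035/128 = 1368833/6528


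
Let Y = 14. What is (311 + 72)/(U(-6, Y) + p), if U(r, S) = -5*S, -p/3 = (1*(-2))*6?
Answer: -383/34 ≈ -11.265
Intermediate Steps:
p = 36 (p = -3*1*(-2)*6 = -(-6)*6 = -3*(-12) = 36)
(311 + 72)/(U(-6, Y) + p) = (311 + 72)/(-5*14 + 36) = 383/(-70 + 36) = 383/(-34) = 383*(-1/34) = -383/34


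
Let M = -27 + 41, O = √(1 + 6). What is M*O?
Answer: 14*√7 ≈ 37.041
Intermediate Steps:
O = √7 ≈ 2.6458
M = 14
M*O = 14*√7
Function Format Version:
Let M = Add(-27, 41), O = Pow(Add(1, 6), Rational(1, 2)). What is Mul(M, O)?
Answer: Mul(14, Pow(7, Rational(1, 2))) ≈ 37.041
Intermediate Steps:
O = Pow(7, Rational(1, 2)) ≈ 2.6458
M = 14
Mul(M, O) = Mul(14, Pow(7, Rational(1, 2)))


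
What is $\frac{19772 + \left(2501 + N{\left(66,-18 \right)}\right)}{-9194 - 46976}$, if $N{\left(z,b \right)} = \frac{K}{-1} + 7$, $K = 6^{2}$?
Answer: $- \frac{11122}{28085} \approx -0.39601$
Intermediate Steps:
$K = 36$
$N{\left(z,b \right)} = -29$ ($N{\left(z,b \right)} = \frac{1}{-1} \cdot 36 + 7 = \left(-1\right) 36 + 7 = -36 + 7 = -29$)
$\frac{19772 + \left(2501 + N{\left(66,-18 \right)}\right)}{-9194 - 46976} = \frac{19772 + \left(2501 - 29\right)}{-9194 - 46976} = \frac{19772 + 2472}{-56170} = 22244 \left(- \frac{1}{56170}\right) = - \frac{11122}{28085}$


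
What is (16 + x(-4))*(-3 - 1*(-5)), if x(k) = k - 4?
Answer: 16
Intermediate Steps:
x(k) = -4 + k
(16 + x(-4))*(-3 - 1*(-5)) = (16 + (-4 - 4))*(-3 - 1*(-5)) = (16 - 8)*(-3 + 5) = 8*2 = 16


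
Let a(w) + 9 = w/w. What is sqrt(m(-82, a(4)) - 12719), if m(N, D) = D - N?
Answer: 3*I*sqrt(1405) ≈ 112.45*I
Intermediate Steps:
a(w) = -8 (a(w) = -9 + w/w = -9 + 1 = -8)
sqrt(m(-82, a(4)) - 12719) = sqrt((-8 - 1*(-82)) - 12719) = sqrt((-8 + 82) - 12719) = sqrt(74 - 12719) = sqrt(-12645) = 3*I*sqrt(1405)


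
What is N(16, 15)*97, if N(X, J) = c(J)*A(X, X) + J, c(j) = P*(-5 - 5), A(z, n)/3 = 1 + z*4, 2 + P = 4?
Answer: -376845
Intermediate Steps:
P = 2 (P = -2 + 4 = 2)
A(z, n) = 3 + 12*z (A(z, n) = 3*(1 + z*4) = 3*(1 + 4*z) = 3 + 12*z)
c(j) = -20 (c(j) = 2*(-5 - 5) = 2*(-10) = -20)
N(X, J) = -60 + J - 240*X (N(X, J) = -20*(3 + 12*X) + J = (-60 - 240*X) + J = -60 + J - 240*X)
N(16, 15)*97 = (-60 + 15 - 240*16)*97 = (-60 + 15 - 3840)*97 = -3885*97 = -376845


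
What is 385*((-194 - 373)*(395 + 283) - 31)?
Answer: -148015945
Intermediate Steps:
385*((-194 - 373)*(395 + 283) - 31) = 385*(-567*678 - 31) = 385*(-384426 - 31) = 385*(-384457) = -148015945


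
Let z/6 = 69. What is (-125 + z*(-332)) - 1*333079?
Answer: -470652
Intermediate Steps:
z = 414 (z = 6*69 = 414)
(-125 + z*(-332)) - 1*333079 = (-125 + 414*(-332)) - 1*333079 = (-125 - 137448) - 333079 = -137573 - 333079 = -470652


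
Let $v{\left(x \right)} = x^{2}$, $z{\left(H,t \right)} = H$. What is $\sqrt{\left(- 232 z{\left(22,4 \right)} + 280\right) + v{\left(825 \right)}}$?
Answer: $3 \sqrt{75089} \approx 822.07$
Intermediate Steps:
$\sqrt{\left(- 232 z{\left(22,4 \right)} + 280\right) + v{\left(825 \right)}} = \sqrt{\left(\left(-232\right) 22 + 280\right) + 825^{2}} = \sqrt{\left(-5104 + 280\right) + 680625} = \sqrt{-4824 + 680625} = \sqrt{675801} = 3 \sqrt{75089}$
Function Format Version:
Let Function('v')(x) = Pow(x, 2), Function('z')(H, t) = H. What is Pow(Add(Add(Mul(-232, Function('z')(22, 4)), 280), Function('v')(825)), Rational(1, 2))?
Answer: Mul(3, Pow(75089, Rational(1, 2))) ≈ 822.07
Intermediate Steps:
Pow(Add(Add(Mul(-232, Function('z')(22, 4)), 280), Function('v')(825)), Rational(1, 2)) = Pow(Add(Add(Mul(-232, 22), 280), Pow(825, 2)), Rational(1, 2)) = Pow(Add(Add(-5104, 280), 680625), Rational(1, 2)) = Pow(Add(-4824, 680625), Rational(1, 2)) = Pow(675801, Rational(1, 2)) = Mul(3, Pow(75089, Rational(1, 2)))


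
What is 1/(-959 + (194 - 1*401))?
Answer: -1/1166 ≈ -0.00085763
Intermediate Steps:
1/(-959 + (194 - 1*401)) = 1/(-959 + (194 - 401)) = 1/(-959 - 207) = 1/(-1166) = -1/1166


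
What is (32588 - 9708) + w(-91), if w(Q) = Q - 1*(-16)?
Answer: 22805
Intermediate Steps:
w(Q) = 16 + Q (w(Q) = Q + 16 = 16 + Q)
(32588 - 9708) + w(-91) = (32588 - 9708) + (16 - 91) = 22880 - 75 = 22805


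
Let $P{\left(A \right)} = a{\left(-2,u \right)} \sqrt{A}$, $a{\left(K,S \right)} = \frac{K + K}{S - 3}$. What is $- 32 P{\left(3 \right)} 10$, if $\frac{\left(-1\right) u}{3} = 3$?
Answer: $- \frac{320 \sqrt{3}}{3} \approx -184.75$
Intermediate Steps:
$u = -9$ ($u = \left(-3\right) 3 = -9$)
$a{\left(K,S \right)} = \frac{2 K}{-3 + S}$
$P{\left(A \right)} = \frac{\sqrt{A}}{3}$ ($P{\left(A \right)} = 2 \left(-2\right) \frac{1}{-3 - 9} \sqrt{A} = 2 \left(-2\right) \frac{1}{-12} \sqrt{A} = 2 \left(-2\right) \left(- \frac{1}{12}\right) \sqrt{A} = \frac{\sqrt{A}}{3}$)
$- 32 P{\left(3 \right)} 10 = - 32 \frac{\sqrt{3}}{3} \cdot 10 = - \frac{32 \sqrt{3}}{3} \cdot 10 = - \frac{320 \sqrt{3}}{3}$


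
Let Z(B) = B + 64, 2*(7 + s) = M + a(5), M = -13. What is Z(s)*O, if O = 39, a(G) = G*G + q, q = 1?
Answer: 4953/2 ≈ 2476.5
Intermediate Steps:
a(G) = 1 + G² (a(G) = G*G + 1 = G² + 1 = 1 + G²)
s = -½ (s = -7 + (-13 + (1 + 5²))/2 = -7 + (-13 + (1 + 25))/2 = -7 + (-13 + 26)/2 = -7 + (½)*13 = -7 + 13/2 = -½ ≈ -0.50000)
Z(B) = 64 + B
Z(s)*O = (64 - ½)*39 = (127/2)*39 = 4953/2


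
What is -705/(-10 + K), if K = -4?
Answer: 705/14 ≈ 50.357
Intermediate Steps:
-705/(-10 + K) = -705/(-10 - 4) = -705/(-14) = -705*(-1/14) = 705/14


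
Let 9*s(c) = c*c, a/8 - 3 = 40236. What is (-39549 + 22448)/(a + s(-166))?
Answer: -153909/2924764 ≈ -0.052623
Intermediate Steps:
a = 321912 (a = 24 + 8*40236 = 24 + 321888 = 321912)
s(c) = c²/9 (s(c) = (c*c)/9 = c²/9)
(-39549 + 22448)/(a + s(-166)) = (-39549 + 22448)/(321912 + (⅑)*(-166)²) = -17101/(321912 + (⅑)*27556) = -17101/(321912 + 27556/9) = -17101/2924764/9 = -17101*9/2924764 = -153909/2924764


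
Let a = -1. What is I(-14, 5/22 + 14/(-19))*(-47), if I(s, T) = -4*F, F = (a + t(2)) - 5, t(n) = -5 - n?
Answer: -2444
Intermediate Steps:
F = -13 (F = (-1 + (-5 - 1*2)) - 5 = (-1 + (-5 - 2)) - 5 = (-1 - 7) - 5 = -8 - 5 = -13)
I(s, T) = 52 (I(s, T) = -4*(-13) = 52)
I(-14, 5/22 + 14/(-19))*(-47) = 52*(-47) = -2444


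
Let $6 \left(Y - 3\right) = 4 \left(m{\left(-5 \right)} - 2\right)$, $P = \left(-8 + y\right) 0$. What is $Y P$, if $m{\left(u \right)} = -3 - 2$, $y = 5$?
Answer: $0$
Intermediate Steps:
$P = 0$ ($P = \left(-8 + 5\right) 0 = \left(-3\right) 0 = 0$)
$m{\left(u \right)} = -5$
$Y = - \frac{5}{3}$ ($Y = 3 + \frac{4 \left(-5 - 2\right)}{6} = 3 + \frac{4 \left(-7\right)}{6} = 3 + \frac{1}{6} \left(-28\right) = 3 - \frac{14}{3} = - \frac{5}{3} \approx -1.6667$)
$Y P = \left(- \frac{5}{3}\right) 0 = 0$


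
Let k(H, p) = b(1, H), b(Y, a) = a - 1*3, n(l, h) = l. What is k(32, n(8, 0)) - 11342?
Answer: -11313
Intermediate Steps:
b(Y, a) = -3 + a (b(Y, a) = a - 3 = -3 + a)
k(H, p) = -3 + H
k(32, n(8, 0)) - 11342 = (-3 + 32) - 11342 = 29 - 11342 = -11313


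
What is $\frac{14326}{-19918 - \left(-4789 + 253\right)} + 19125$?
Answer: $\frac{147083212}{7691} \approx 19124.0$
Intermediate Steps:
$\frac{14326}{-19918 - \left(-4789 + 253\right)} + 19125 = \frac{14326}{-19918 - -4536} + 19125 = \frac{14326}{-19918 + 4536} + 19125 = \frac{14326}{-15382} + 19125 = 14326 \left(- \frac{1}{15382}\right) + 19125 = - \frac{7163}{7691} + 19125 = \frac{147083212}{7691}$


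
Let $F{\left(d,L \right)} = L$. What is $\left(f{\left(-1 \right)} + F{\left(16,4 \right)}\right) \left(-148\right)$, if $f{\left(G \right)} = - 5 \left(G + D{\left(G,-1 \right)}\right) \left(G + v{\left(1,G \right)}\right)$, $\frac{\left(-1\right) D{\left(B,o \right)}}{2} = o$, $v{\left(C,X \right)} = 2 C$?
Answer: $148$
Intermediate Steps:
$D{\left(B,o \right)} = - 2 o$
$f{\left(G \right)} = - 5 \left(2 + G\right)^{2}$ ($f{\left(G \right)} = - 5 \left(G - -2\right) \left(G + 2 \cdot 1\right) = - 5 \left(G + 2\right) \left(G + 2\right) = - 5 \left(2 + G\right) \left(2 + G\right) = - 5 \left(2 + G\right)^{2}$)
$\left(f{\left(-1 \right)} + F{\left(16,4 \right)}\right) \left(-148\right) = \left(\left(-20 - -20 - 5 \left(-1\right)^{2}\right) + 4\right) \left(-148\right) = \left(\left(-20 + 20 - 5\right) + 4\right) \left(-148\right) = \left(-5 + 4\right) \left(-148\right) = \left(-1\right) \left(-148\right) = 148$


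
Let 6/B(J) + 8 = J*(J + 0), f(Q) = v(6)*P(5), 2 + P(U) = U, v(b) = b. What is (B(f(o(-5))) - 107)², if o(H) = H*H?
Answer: 285711409/24964 ≈ 11445.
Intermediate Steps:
P(U) = -2 + U
o(H) = H²
f(Q) = 18 (f(Q) = 6*(-2 + 5) = 6*3 = 18)
B(J) = 6/(-8 + J²) (B(J) = 6/(-8 + J*(J + 0)) = 6/(-8 + J*J) = 6/(-8 + J²))
(B(f(o(-5))) - 107)² = (6/(-8 + 18²) - 107)² = (6/(-8 + 324) - 107)² = (6/316 - 107)² = (6*(1/316) - 107)² = (3/158 - 107)² = (-16903/158)² = 285711409/24964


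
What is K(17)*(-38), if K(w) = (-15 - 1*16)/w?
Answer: 1178/17 ≈ 69.294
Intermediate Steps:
K(w) = -31/w (K(w) = (-15 - 16)/w = -31/w)
K(17)*(-38) = -31/17*(-38) = 1178/17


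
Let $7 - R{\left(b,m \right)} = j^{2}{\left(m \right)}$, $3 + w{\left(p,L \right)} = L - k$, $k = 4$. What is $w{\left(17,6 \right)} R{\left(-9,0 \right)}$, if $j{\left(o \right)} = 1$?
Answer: $-6$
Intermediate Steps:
$w{\left(p,L \right)} = -7 + L$ ($w{\left(p,L \right)} = -3 + \left(L - 4\right) = -3 + \left(-4 + L\right) = -7 + L$)
$R{\left(b,m \right)} = 6$ ($R{\left(b,m \right)} = 7 - 1^{2} = 7 - 1 = 6$)
$w{\left(17,6 \right)} R{\left(-9,0 \right)} = \left(-7 + 6\right) 6 = \left(-1\right) 6 = -6$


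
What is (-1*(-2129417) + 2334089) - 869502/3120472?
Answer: 6964122312665/1560236 ≈ 4.4635e+6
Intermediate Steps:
(-1*(-2129417) + 2334089) - 869502/3120472 = (2129417 + 2334089) - 869502*1/3120472 = 4463506 - 434751/1560236 = 6964122312665/1560236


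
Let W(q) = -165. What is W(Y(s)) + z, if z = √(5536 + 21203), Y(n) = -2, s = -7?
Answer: -165 + 3*√2971 ≈ -1.4794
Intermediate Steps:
z = 3*√2971 (z = √26739 = 3*√2971 ≈ 163.52)
W(Y(s)) + z = -165 + 3*√2971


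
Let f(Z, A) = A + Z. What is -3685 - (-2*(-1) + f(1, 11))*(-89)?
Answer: -2439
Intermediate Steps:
-3685 - (-2*(-1) + f(1, 11))*(-89) = -3685 - (-2*(-1) + (11 + 1))*(-89) = -3685 - (2 + 12)*(-89) = -3685 - 14*(-89) = -3685 - 1*(-1246) = -3685 + 1246 = -2439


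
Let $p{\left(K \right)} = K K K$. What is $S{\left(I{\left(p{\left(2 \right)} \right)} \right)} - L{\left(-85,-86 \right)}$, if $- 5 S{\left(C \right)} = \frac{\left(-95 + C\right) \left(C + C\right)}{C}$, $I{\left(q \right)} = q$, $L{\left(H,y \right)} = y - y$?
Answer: $\frac{174}{5} \approx 34.8$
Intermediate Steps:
$L{\left(H,y \right)} = 0$
$p{\left(K \right)} = K^{3}$ ($p{\left(K \right)} = K^{2} K = K^{3}$)
$S{\left(C \right)} = 38 - \frac{2 C}{5}$ ($S{\left(C \right)} = - \frac{\left(-95 + C\right) \left(C + C\right) \frac{1}{C}}{5} = - \frac{\left(-95 + C\right) 2 C \frac{1}{C}}{5} = - \frac{2 C \left(-95 + C\right) \frac{1}{C}}{5} = - \frac{-190 + 2 C}{5} = 38 - \frac{2 C}{5}$)
$S{\left(I{\left(p{\left(2 \right)} \right)} \right)} - L{\left(-85,-86 \right)} = \left(38 - \frac{2 \cdot 2^{3}}{5}\right) - 0 = \left(38 - \frac{16}{5}\right) + 0 = \frac{174}{5} + 0 = \frac{174}{5}$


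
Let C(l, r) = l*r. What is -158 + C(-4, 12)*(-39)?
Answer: 1714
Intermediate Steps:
-158 + C(-4, 12)*(-39) = -158 - 4*12*(-39) = -158 - 48*(-39) = -158 + 1872 = 1714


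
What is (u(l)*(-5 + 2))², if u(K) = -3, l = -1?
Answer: 81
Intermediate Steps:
(u(l)*(-5 + 2))² = (-3*(-5 + 2))² = (-3*(-3))² = 9² = 81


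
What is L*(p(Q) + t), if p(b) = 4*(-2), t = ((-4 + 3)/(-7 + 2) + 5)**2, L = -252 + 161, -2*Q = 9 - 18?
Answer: -43316/25 ≈ -1732.6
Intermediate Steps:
Q = 9/2 (Q = -(9 - 18)/2 = -1/2*(-9) = 9/2 ≈ 4.5000)
L = -91
t = 676/25 (t = (-1/(-5) + 5)**2 = (-1*(-1/5) + 5)**2 = (1/5 + 5)**2 = (26/5)**2 = 676/25 ≈ 27.040)
p(b) = -8
L*(p(Q) + t) = -91*(-8 + 676/25) = -91*476/25 = -43316/25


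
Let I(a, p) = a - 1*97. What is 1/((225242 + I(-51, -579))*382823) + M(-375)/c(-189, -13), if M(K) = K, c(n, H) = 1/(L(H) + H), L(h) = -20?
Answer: 1066368109479751/86171160362 ≈ 12375.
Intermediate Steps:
I(a, p) = -97 + a (I(a, p) = a - 97 = -97 + a)
c(n, H) = 1/(-20 + H)
1/((225242 + I(-51, -579))*382823) + M(-375)/c(-189, -13) = 1/((225242 + (-97 - 51))*382823) - 375/(1/(-20 - 13)) = (1/382823)/(225242 - 148) - 375/(1/(-33)) = (1/382823)/225094 - 375/(-1/33) = (1/225094)*(1/382823) - 375*(-33) = 1/86171160362 + 12375 = 1066368109479751/86171160362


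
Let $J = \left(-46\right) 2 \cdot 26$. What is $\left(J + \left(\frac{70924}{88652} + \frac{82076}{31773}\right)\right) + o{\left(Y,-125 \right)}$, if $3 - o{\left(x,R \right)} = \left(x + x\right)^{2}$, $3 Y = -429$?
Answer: $- \frac{3487025395492}{41422647} \approx -84182.0$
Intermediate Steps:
$Y = -143$ ($Y = \frac{1}{3} \left(-429\right) = -143$)
$o{\left(x,R \right)} = 3 - 4 x^{2}$ ($o{\left(x,R \right)} = 3 - \left(x + x\right)^{2} = 3 - \left(2 x\right)^{2} = 3 - 4 x^{2}$)
$J = -2392$ ($J = \left(-92\right) 26 = -2392$)
$\left(J + \left(\frac{70924}{88652} + \frac{82076}{31773}\right)\right) + o{\left(Y,-125 \right)} = \left(-2392 + \left(\frac{70924}{88652} + \frac{82076}{31773}\right)\right) + \left(3 - 4 \left(-143\right)^{2}\right) = \left(-2392 + \left(70924 \cdot \frac{1}{88652} + 82076 \cdot \frac{1}{31773}\right)\right) + \left(3 - 81796\right) = \left(-2392 + \left(\frac{17731}{22163} + \frac{4828}{1869}\right)\right) + \left(3 - 81796\right) = \left(-2392 + \frac{140142203}{41422647}\right) - 81793 = - \frac{98942829421}{41422647} - 81793 = - \frac{3487025395492}{41422647}$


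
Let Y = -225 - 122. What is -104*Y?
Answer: 36088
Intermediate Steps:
Y = -347
-104*Y = -104*(-347) = 36088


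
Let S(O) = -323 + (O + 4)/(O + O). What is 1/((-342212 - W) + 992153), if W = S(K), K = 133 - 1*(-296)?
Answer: 858/557926079 ≈ 1.5378e-6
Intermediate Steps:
K = 429 (K = 133 + 296 = 429)
S(O) = -323 + (4 + O)/(2*O) (S(O) = -323 + (4 + O)/((2*O)) = -323 + (4 + O)*(1/(2*O)) = -323 + (4 + O)/(2*O))
W = -276701/858 (W = -645/2 + 2/429 = -276701/858 ≈ -322.50)
1/((-342212 - W) + 992153) = 1/((-342212 - 1*(-276701/858)) + 992153) = 1/((-342212 + 276701/858) + 992153) = 1/(-293341195/858 + 992153) = 1/(557926079/858) = 858/557926079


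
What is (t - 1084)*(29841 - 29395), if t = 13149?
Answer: 5380990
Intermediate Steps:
(t - 1084)*(29841 - 29395) = (13149 - 1084)*(29841 - 29395) = 12065*446 = 5380990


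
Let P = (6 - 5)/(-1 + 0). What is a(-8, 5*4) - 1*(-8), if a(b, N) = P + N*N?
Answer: 407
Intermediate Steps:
P = -1 (P = 1/(-1) = 1*(-1) = -1)
a(b, N) = -1 + N² (a(b, N) = -1 + N*N = -1 + N²)
a(-8, 5*4) - 1*(-8) = (-1 + (5*4)²) - 1*(-8) = (-1 + 20²) + 8 = (-1 + 400) + 8 = 399 + 8 = 407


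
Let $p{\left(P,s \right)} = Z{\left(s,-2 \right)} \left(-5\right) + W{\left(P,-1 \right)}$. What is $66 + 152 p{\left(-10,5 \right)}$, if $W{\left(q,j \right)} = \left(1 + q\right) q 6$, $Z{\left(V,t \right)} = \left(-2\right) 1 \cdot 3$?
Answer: $86706$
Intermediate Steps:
$Z{\left(V,t \right)} = -6$ ($Z{\left(V,t \right)} = \left(-2\right) 3 = -6$)
$W{\left(q,j \right)} = 6 q \left(1 + q\right)$ ($W{\left(q,j \right)} = q \left(1 + q\right) 6 = 6 q \left(1 + q\right)$)
$p{\left(P,s \right)} = 30 + 6 P \left(1 + P\right)$ ($p{\left(P,s \right)} = \left(-6\right) \left(-5\right) + 6 P \left(1 + P\right) = 30 + 6 P \left(1 + P\right)$)
$66 + 152 p{\left(-10,5 \right)} = 66 + 152 \left(30 + 6 \left(-10\right) \left(1 - 10\right)\right) = 66 + 152 \left(30 + 6 \left(-10\right) \left(-9\right)\right) = 66 + 152 \left(30 + 540\right) = 66 + 152 \cdot 570 = 66 + 86640 = 86706$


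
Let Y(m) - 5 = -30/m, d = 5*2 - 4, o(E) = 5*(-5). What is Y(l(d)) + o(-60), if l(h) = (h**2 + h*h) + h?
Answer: -265/13 ≈ -20.385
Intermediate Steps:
o(E) = -25
d = 6 (d = 10 - 4 = 6)
l(h) = h + 2*h**2 (l(h) = (h**2 + h**2) + h = 2*h**2 + h = h + 2*h**2)
Y(m) = 5 - 30/m
Y(l(d)) + o(-60) = (5 - 30*1/(6*(1 + 2*6))) - 25 = (5 - 30*1/(6*(1 + 12))) - 25 = (5 - 30/(6*13)) - 25 = (5 - 30/78) - 25 = (5 - 30*1/78) - 25 = (5 - 5/13) - 25 = 60/13 - 25 = -265/13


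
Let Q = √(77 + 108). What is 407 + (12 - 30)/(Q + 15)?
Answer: 1601/4 + 9*√185/20 ≈ 406.37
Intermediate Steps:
Q = √185 ≈ 13.601
407 + (12 - 30)/(Q + 15) = 407 + (12 - 30)/(√185 + 15) = 407 - 18/(15 + √185)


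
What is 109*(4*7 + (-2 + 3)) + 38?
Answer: 3199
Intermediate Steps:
109*(4*7 + (-2 + 3)) + 38 = 109*(28 + 1) + 38 = 109*29 + 38 = 3161 + 38 = 3199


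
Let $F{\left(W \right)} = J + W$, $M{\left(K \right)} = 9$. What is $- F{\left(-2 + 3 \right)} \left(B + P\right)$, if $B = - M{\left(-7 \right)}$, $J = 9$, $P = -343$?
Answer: $3520$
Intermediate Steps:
$F{\left(W \right)} = 9 + W$
$B = -9$ ($B = \left(-1\right) 9 = -9$)
$- F{\left(-2 + 3 \right)} \left(B + P\right) = - (9 + \left(-2 + 3\right)) \left(-9 - 343\right) = - (9 + 1) \left(-352\right) = \left(-1\right) 10 \left(-352\right) = \left(-10\right) \left(-352\right) = 3520$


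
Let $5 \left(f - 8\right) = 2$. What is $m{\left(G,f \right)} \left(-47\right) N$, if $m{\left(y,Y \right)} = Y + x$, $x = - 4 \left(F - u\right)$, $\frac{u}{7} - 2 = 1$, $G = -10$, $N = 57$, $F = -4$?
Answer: $- \frac{1452018}{5} \approx -2.904 \cdot 10^{5}$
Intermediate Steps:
$f = \frac{42}{5}$ ($f = 8 + \frac{1}{5} \cdot 2 = 8 + \frac{2}{5} = \frac{42}{5} \approx 8.4$)
$u = 21$ ($u = 14 + 7 \cdot 1 = 14 + 7 = 21$)
$x = 100$ ($x = - 4 \left(-4 - 21\right) = \left(-4\right) \left(-25\right) = 100$)
$m{\left(y,Y \right)} = 100 + Y$ ($m{\left(y,Y \right)} = Y + 100 = 100 + Y$)
$m{\left(G,f \right)} \left(-47\right) N = \left(100 + \frac{42}{5}\right) \left(-47\right) 57 = \frac{542}{5} \left(-47\right) 57 = \left(- \frac{25474}{5}\right) 57 = - \frac{1452018}{5}$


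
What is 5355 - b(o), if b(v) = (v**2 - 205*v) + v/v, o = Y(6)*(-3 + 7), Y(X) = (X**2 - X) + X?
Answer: 14138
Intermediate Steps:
Y(X) = X**2
o = 144 (o = 6**2*(-3 + 7) = 36*4 = 144)
b(v) = 1 + v**2 - 205*v (b(v) = (v**2 - 205*v) + 1 = 1 + v**2 - 205*v)
5355 - b(o) = 5355 - (1 + 144**2 - 205*144) = 5355 - (1 + 20736 - 29520) = 5355 - 1*(-8783) = 5355 + 8783 = 14138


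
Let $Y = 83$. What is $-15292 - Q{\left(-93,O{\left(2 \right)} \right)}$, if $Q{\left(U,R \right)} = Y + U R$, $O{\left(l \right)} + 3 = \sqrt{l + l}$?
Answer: $-15468$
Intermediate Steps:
$O{\left(l \right)} = -3 + \sqrt{2} \sqrt{l}$ ($O{\left(l \right)} = -3 + \sqrt{l + l} = -3 + \sqrt{2 l} = -3 + \sqrt{2} \sqrt{l}$)
$Q{\left(U,R \right)} = 83 + R U$ ($Q{\left(U,R \right)} = 83 + U R = 83 + R U$)
$-15292 - Q{\left(-93,O{\left(2 \right)} \right)} = -15292 - \left(83 + \left(-3 + \sqrt{2} \sqrt{2}\right) \left(-93\right)\right) = -15292 - \left(83 + \left(-3 + 2\right) \left(-93\right)\right) = -15292 - \left(83 - -93\right) = -15292 - \left(83 + 93\right) = -15292 - 176 = -15468$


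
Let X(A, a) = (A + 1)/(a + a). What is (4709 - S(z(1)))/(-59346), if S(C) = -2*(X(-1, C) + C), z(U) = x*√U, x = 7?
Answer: -4723/59346 ≈ -0.079584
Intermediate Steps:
z(U) = 7*√U
X(A, a) = (1 + A)/(2*a) (X(A, a) = (1 + A)/((2*a)) = (1 + A)*(1/(2*a)) = (1 + A)/(2*a))
S(C) = -2*C (S(C) = -2*((1 - 1)/(2*C) + C) = -2*((½)*0/C + C) = -2*(0 + C) = -2*C)
(4709 - S(z(1)))/(-59346) = (4709 - (-2)*7*√1)/(-59346) = (4709 - (-2)*7*1)*(-1/59346) = (4709 - (-2)*7)*(-1/59346) = (4709 - 1*(-14))*(-1/59346) = (4709 + 14)*(-1/59346) = 4723*(-1/59346) = -4723/59346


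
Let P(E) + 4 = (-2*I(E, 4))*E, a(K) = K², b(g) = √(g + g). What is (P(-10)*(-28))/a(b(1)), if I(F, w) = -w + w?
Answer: 56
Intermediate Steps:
I(F, w) = 0
b(g) = √2*√g (b(g) = √(2*g) = √2*√g)
P(E) = -4 (P(E) = -4 + (-2*0)*E = -4 + 0*E = -4 + 0 = -4)
(P(-10)*(-28))/a(b(1)) = (-4*(-28))/((√2*√1)²) = 112/((√2*1)²) = 112/((√2)²) = 112/2 = 112*(½) = 56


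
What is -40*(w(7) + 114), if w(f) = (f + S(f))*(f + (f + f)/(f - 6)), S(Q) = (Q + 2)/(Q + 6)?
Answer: -143280/13 ≈ -11022.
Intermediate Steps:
S(Q) = (2 + Q)/(6 + Q)
w(f) = (f + (2 + f)/(6 + f))*(f + 2*f/(-6 + f)) (w(f) = (f + (2 + f)/(6 + f))*(f + (f + f)/(f - 6)) = (f + (2 + f)/(6 + f))*(f + (2*f)/(-6 + f)) = (f + (2 + f)/(6 + f))*(f + 2*f/(-6 + f)))
-40*(w(7) + 114) = -40*(7*(-8 + 7**3 - 26*7 + 3*7**2)/(-36 + 7**2) + 114) = -40*(7*(-8 + 343 - 182 + 3*49)/(-36 + 49) + 114) = -40*(7*(-8 + 343 - 182 + 147)/13 + 114) = -40*(7*(1/13)*300 + 114) = -40*(2100/13 + 114) = -40*3582/13 = -143280/13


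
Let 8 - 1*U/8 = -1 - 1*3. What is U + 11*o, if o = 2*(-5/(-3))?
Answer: 398/3 ≈ 132.67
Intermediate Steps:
o = 10/3 (o = 2*(-5*(-1/3)) = 2*(5/3) = 10/3 ≈ 3.3333)
U = 96 (U = 64 - 8*(-1 - 1*3) = 64 - 8*(-1 - 3) = 64 - 8*(-4) = 64 + 32 = 96)
U + 11*o = 96 + 11*(10/3) = 96 + 110/3 = 398/3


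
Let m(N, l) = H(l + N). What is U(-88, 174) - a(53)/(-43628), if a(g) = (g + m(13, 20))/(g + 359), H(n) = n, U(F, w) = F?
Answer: -790888341/8987368 ≈ -88.000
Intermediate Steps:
m(N, l) = N + l (m(N, l) = l + N = N + l)
a(g) = (33 + g)/(359 + g) (a(g) = (g + (13 + 20))/(g + 359) = (g + 33)/(359 + g) = (33 + g)/(359 + g))
U(-88, 174) - a(53)/(-43628) = -88 - (33 + 53)/(359 + 53)/(-43628) = -88 - 86/412*(-1)/43628 = -88 - (1/412)*86*(-1)/43628 = -88 - 43*(-1)/(206*43628) = -88 - 1*(-43/8987368) = -88 + 43/8987368 = -790888341/8987368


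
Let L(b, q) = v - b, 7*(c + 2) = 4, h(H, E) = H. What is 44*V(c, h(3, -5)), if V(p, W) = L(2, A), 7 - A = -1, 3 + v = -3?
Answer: -352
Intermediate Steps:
v = -6 (v = -3 - 3 = -6)
A = 8 (A = 7 - 1*(-1) = 7 + 1 = 8)
c = -10/7 (c = -2 + (⅐)*4 = -2 + 4/7 = -10/7 ≈ -1.4286)
L(b, q) = -6 - b
V(p, W) = -8 (V(p, W) = -6 - 1*2 = -6 - 2 = -8)
44*V(c, h(3, -5)) = 44*(-8) = -352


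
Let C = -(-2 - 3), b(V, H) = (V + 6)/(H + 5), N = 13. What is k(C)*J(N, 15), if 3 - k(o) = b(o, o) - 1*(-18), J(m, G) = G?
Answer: -483/2 ≈ -241.50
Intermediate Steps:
b(V, H) = (6 + V)/(5 + H)
C = 5 (C = -1*(-5) = 5)
k(o) = -15 - (6 + o)/(5 + o) (k(o) = 3 - ((6 + o)/(5 + o) - 1*(-18)) = 3 - ((6 + o)/(5 + o) + 18) = 3 - (18 + (6 + o)/(5 + o)) = 3 + (-18 - (6 + o)/(5 + o)) = -15 - (6 + o)/(5 + o))
k(C)*J(N, 15) = ((-81 - 16*5)/(5 + 5))*15 = ((-81 - 80)/10)*15 = ((1/10)*(-161))*15 = -161/10*15 = -483/2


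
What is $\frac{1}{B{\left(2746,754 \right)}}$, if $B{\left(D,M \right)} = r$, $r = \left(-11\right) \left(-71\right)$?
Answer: $\frac{1}{781} \approx 0.0012804$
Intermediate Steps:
$r = 781$
$B{\left(D,M \right)} = 781$
$\frac{1}{B{\left(2746,754 \right)}} = \frac{1}{781}$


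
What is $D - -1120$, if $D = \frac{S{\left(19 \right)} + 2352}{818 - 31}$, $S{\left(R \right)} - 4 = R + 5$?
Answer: $\frac{883820}{787} \approx 1123.0$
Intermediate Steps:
$S{\left(R \right)} = 9 + R$ ($S{\left(R \right)} = 4 + \left(R + 5\right) = 4 + \left(5 + R\right) = 9 + R$)
$D = \frac{2380}{787}$ ($D = \frac{\left(9 + 19\right) + 2352}{818 - 31} = \frac{28 + 2352}{787} = 2380 \cdot \frac{1}{787} = \frac{2380}{787} \approx 3.0241$)
$D - -1120 = \frac{2380}{787} - -1120 = \frac{2380}{787} + 1120 = \frac{883820}{787}$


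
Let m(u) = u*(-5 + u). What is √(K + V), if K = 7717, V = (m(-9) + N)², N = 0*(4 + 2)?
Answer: √23593 ≈ 153.60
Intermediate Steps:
N = 0 (N = 0*6 = 0)
V = 15876 (V = (-9*(-5 - 9) + 0)² = (-9*(-14) + 0)² = (126 + 0)² = 126² = 15876)
√(K + V) = √(7717 + 15876) = √23593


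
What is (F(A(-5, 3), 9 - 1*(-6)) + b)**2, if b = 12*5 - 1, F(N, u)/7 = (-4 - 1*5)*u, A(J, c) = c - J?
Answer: 784996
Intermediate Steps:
F(N, u) = -63*u (F(N, u) = 7*((-4 - 1*5)*u) = 7*((-4 - 5)*u) = 7*(-9*u) = -63*u)
b = 59 (b = 60 - 1 = 59)
(F(A(-5, 3), 9 - 1*(-6)) + b)**2 = (-63*(9 - 1*(-6)) + 59)**2 = (-63*(9 + 6) + 59)**2 = (-63*15 + 59)**2 = (-945 + 59)**2 = (-886)**2 = 784996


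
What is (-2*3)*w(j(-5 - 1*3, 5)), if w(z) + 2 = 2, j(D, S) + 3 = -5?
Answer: 0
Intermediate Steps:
j(D, S) = -8 (j(D, S) = -3 - 5 = -8)
w(z) = 0 (w(z) = -2 + 2 = 0)
(-2*3)*w(j(-5 - 1*3, 5)) = -2*3*0 = -6*0 = 0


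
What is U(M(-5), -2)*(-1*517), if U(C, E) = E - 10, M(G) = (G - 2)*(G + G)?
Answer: 6204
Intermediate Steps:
M(G) = 2*G*(-2 + G) (M(G) = (-2 + G)*(2*G) = 2*G*(-2 + G))
U(C, E) = -10 + E
U(M(-5), -2)*(-1*517) = (-10 - 2)*(-1*517) = -12*(-517) = 6204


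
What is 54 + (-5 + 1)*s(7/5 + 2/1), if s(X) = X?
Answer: 202/5 ≈ 40.400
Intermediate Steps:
54 + (-5 + 1)*s(7/5 + 2/1) = 54 + (-5 + 1)*(7/5 + 2/1) = 54 - 4*(7*(⅕) + 2*1) = 54 - 4*(7/5 + 2) = 54 - 4*17/5 = 54 - 68/5 = 202/5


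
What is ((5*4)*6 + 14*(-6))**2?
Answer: 1296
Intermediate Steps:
((5*4)*6 + 14*(-6))**2 = (20*6 - 84)**2 = (120 - 84)**2 = 36**2 = 1296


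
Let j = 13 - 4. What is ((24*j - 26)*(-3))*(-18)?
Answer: 10260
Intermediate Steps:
j = 9
((24*j - 26)*(-3))*(-18) = ((24*9 - 26)*(-3))*(-18) = ((216 - 26)*(-3))*(-18) = (190*(-3))*(-18) = -570*(-18) = 10260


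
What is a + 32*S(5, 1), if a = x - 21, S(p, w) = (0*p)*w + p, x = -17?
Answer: 122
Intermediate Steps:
S(p, w) = p (S(p, w) = 0*w + p = 0 + p = p)
a = -38 (a = -17 - 21 = -38)
a + 32*S(5, 1) = -38 + 32*5 = -38 + 160 = 122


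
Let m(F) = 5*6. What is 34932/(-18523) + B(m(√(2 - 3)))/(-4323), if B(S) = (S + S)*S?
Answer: -61450812/26691643 ≈ -2.3022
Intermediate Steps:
m(F) = 30
B(S) = 2*S² (B(S) = (2*S)*S = 2*S²)
34932/(-18523) + B(m(√(2 - 3)))/(-4323) = 34932/(-18523) + (2*30²)/(-4323) = 34932*(-1/18523) + (2*900)*(-1/4323) = -34932/18523 + 1800*(-1/4323) = -34932/18523 - 600/1441 = -61450812/26691643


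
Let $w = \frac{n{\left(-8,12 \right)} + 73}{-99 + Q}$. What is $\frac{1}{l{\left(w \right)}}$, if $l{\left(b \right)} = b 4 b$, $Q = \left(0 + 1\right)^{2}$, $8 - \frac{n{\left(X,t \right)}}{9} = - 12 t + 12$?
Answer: $\frac{2401}{1776889} \approx 0.0013512$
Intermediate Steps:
$n{\left(X,t \right)} = -36 + 108 t$ ($n{\left(X,t \right)} = 72 - 9 \left(- 12 t + 12\right) = 72 - 9 \left(12 - 12 t\right) = 72 + \left(-108 + 108 t\right) = -36 + 108 t$)
$Q = 1$ ($Q = 1^{2} = 1$)
$w = - \frac{1333}{98}$ ($w = \frac{\left(-36 + 108 \cdot 12\right) + 73}{-99 + 1} = \frac{\left(-36 + 1296\right) + 73}{-98} = \left(1260 + 73\right) \left(- \frac{1}{98}\right) = 1333 \left(- \frac{1}{98}\right) = - \frac{1333}{98} \approx -13.602$)
$l{\left(b \right)} = 4 b^{2}$ ($l{\left(b \right)} = 4 b b = 4 b^{2}$)
$\frac{1}{l{\left(w \right)}} = \frac{1}{4 \left(- \frac{1333}{98}\right)^{2}} = \frac{1}{4 \cdot \frac{1776889}{9604}} = \frac{1}{\frac{1776889}{2401}} = \frac{2401}{1776889}$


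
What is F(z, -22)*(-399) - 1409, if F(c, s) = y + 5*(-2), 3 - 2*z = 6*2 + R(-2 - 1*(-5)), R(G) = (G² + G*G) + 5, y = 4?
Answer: 985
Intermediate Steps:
R(G) = 5 + 2*G² (R(G) = (G² + G²) + 5 = 2*G² + 5 = 5 + 2*G²)
z = -16 (z = 3/2 - (6*2 + (5 + 2*(-2 - 1*(-5))²))/2 = 3/2 - (12 + (5 + 2*(-2 + 5)²))/2 = 3/2 - (12 + (5 + 2*3²))/2 = 3/2 - (12 + (5 + 2*9))/2 = 3/2 - (12 + (5 + 18))/2 = 3/2 - (12 + 23)/2 = 3/2 - ½*35 = 3/2 - 35/2 = -16)
F(c, s) = -6 (F(c, s) = 4 + 5*(-2) = 4 - 10 = -6)
F(z, -22)*(-399) - 1409 = -6*(-399) - 1409 = 2394 - 1409 = 985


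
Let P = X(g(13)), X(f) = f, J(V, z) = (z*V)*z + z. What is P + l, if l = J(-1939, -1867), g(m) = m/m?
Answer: -6758752837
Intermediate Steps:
g(m) = 1
J(V, z) = z + V*z² (J(V, z) = (V*z)*z + z = V*z² + z = z + V*z²)
l = -6758752838 (l = -1867*(1 - 1939*(-1867)) = -1867*(1 + 3620113) = -1867*3620114 = -6758752838)
P = 1
P + l = 1 - 6758752838 = -6758752837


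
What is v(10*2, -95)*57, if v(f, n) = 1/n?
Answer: -⅗ ≈ -0.60000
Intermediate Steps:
v(10*2, -95)*57 = 57/(-95) = -1/95*57 = -⅗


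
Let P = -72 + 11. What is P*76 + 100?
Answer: -4536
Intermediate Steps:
P = -61
P*76 + 100 = -61*76 + 100 = -4636 + 100 = -4536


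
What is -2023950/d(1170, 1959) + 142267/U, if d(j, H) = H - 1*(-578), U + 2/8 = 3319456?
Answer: -26872206135334/33685836951 ≈ -797.73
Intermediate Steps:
U = 13277823/4 (U = -¼ + 3319456 = 13277823/4 ≈ 3.3195e+6)
d(j, H) = 578 + H (d(j, H) = H + 578 = 578 + H)
-2023950/d(1170, 1959) + 142267/U = -2023950/(578 + 1959) + 142267/(13277823/4) = -2023950/2537 + 142267*(4/13277823) = -2023950*1/2537 + 569068/13277823 = -2023950/2537 + 569068/13277823 = -26872206135334/33685836951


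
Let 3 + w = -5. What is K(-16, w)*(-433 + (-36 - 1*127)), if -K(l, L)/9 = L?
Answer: -42912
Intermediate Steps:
w = -8 (w = -3 - 5 = -8)
K(l, L) = -9*L
K(-16, w)*(-433 + (-36 - 1*127)) = (-9*(-8))*(-433 + (-36 - 1*127)) = 72*(-433 + (-36 - 127)) = 72*(-433 - 163) = 72*(-596) = -42912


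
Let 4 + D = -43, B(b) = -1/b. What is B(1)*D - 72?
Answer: -25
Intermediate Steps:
D = -47 (D = -4 - 43 = -47)
B(1)*D - 72 = -1/1*(-47) - 72 = -1*1*(-47) - 72 = -1*(-47) - 72 = 47 - 72 = -25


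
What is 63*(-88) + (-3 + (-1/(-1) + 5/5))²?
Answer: -5543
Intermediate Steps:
63*(-88) + (-3 + (-1/(-1) + 5/5))² = -5544 + (-3 + (-1*(-1) + 5*(⅕)))² = -5544 + (-3 + (1 + 1))² = -5544 + (-3 + 2)² = -5544 + (-1)² = -5544 + 1 = -5543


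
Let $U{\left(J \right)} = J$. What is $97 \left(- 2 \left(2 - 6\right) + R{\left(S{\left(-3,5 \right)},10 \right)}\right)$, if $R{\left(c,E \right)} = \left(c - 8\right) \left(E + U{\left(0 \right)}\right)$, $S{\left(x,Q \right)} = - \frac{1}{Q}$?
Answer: $-7178$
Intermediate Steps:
$R{\left(c,E \right)} = E \left(-8 + c\right)$ ($R{\left(c,E \right)} = \left(c - 8\right) \left(E + 0\right) = \left(-8 + c\right) E = E \left(-8 + c\right)$)
$97 \left(- 2 \left(2 - 6\right) + R{\left(S{\left(-3,5 \right)},10 \right)}\right) = 97 \left(- 2 \left(2 - 6\right) + 10 \left(-8 - \frac{1}{5}\right)\right) = 97 \left(\left(-2\right) \left(-4\right) + 10 \left(-8 - \frac{1}{5}\right)\right) = 97 \left(8 + 10 \left(-8 - \frac{1}{5}\right)\right) = 97 \left(8 + 10 \left(- \frac{41}{5}\right)\right) = 97 \left(8 - 82\right) = 97 \left(-74\right) = -7178$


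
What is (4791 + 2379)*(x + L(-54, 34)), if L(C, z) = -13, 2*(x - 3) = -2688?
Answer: -9708180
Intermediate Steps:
x = -1341 (x = 3 + (½)*(-2688) = 3 - 1344 = -1341)
(4791 + 2379)*(x + L(-54, 34)) = (4791 + 2379)*(-1341 - 13) = 7170*(-1354) = -9708180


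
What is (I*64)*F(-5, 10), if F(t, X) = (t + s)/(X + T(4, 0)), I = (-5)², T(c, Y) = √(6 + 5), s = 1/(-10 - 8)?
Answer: -728000/801 + 72800*√11/801 ≈ -607.43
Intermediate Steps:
s = -1/18 (s = 1/(-18) = -1/18 ≈ -0.055556)
T(c, Y) = √11
I = 25
F(t, X) = (-1/18 + t)/(X + √11) (F(t, X) = (t - 1/18)/(X + √11) = (-1/18 + t)/(X + √11))
(I*64)*F(-5, 10) = (25*64)*((-1/18 - 5)/(10 + √11)) = 1600*(-91/18/(10 + √11)) = 1600*(-91/(18*(10 + √11))) = -72800/(9*(10 + √11))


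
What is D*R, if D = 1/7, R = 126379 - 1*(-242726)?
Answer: 369105/7 ≈ 52729.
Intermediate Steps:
R = 369105 (R = 126379 + 242726 = 369105)
D = ⅐ ≈ 0.14286
D*R = (⅐)*369105 = 369105/7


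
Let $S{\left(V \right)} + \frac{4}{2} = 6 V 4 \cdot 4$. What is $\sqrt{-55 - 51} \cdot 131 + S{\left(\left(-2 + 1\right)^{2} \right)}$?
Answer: $94 + 131 i \sqrt{106} \approx 94.0 + 1348.7 i$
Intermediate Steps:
$S{\left(V \right)} = -2 + 96 V$ ($S{\left(V \right)} = -2 + 6 V 4 \cdot 4 = -2 + 6 \cdot 4 V 4 = -2 + 24 V 4 = -2 + 96 V$)
$\sqrt{-55 - 51} \cdot 131 + S{\left(\left(-2 + 1\right)^{2} \right)} = \sqrt{-55 - 51} \cdot 131 - \left(2 - 96 \left(-2 + 1\right)^{2}\right) = \sqrt{-106} \cdot 131 - \left(2 - 96 \left(-1\right)^{2}\right) = i \sqrt{106} \cdot 131 + \left(-2 + 96 \cdot 1\right) = 131 i \sqrt{106} + \left(-2 + 96\right) = 131 i \sqrt{106} + 94 = 94 + 131 i \sqrt{106}$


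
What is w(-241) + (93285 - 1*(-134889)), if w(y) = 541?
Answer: 228715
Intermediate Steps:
w(-241) + (93285 - 1*(-134889)) = 541 + (93285 - 1*(-134889)) = 541 + (93285 + 134889) = 541 + 228174 = 228715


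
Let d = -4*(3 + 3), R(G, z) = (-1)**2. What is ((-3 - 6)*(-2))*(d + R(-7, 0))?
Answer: -414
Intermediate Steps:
R(G, z) = 1
d = -24 (d = -4*6 = -24)
((-3 - 6)*(-2))*(d + R(-7, 0)) = ((-3 - 6)*(-2))*(-24 + 1) = -9*(-2)*(-23) = 18*(-23) = -414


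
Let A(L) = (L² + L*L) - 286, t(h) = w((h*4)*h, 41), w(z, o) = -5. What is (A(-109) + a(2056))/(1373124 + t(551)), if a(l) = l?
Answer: 25532/1373119 ≈ 0.018594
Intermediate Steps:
t(h) = -5
A(L) = -286 + 2*L² (A(L) = (L² + L²) - 286 = 2*L² - 286 = -286 + 2*L²)
(A(-109) + a(2056))/(1373124 + t(551)) = ((-286 + 2*(-109)²) + 2056)/(1373124 - 5) = ((-286 + 2*11881) + 2056)/1373119 = ((-286 + 23762) + 2056)*(1/1373119) = (23476 + 2056)*(1/1373119) = 25532*(1/1373119) = 25532/1373119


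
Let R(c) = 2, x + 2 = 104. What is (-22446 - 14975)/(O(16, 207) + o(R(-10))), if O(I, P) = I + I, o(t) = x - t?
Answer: -37421/132 ≈ -283.49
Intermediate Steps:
x = 102 (x = -2 + 104 = 102)
o(t) = 102 - t
O(I, P) = 2*I
(-22446 - 14975)/(O(16, 207) + o(R(-10))) = (-22446 - 14975)/(2*16 + (102 - 1*2)) = -37421/(32 + (102 - 2)) = -37421/(32 + 100) = -37421/132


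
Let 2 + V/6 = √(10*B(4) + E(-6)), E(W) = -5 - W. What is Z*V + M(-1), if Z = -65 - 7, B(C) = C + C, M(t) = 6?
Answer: -3018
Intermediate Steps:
B(C) = 2*C
Z = -72
V = 42 (V = -12 + 6*√(10*(2*4) + (-5 - 1*(-6))) = -12 + 6*√(10*8 + (-5 + 6)) = -12 + 6*√(80 + 1) = -12 + 6*√81 = -12 + 6*9 = -12 + 54 = 42)
Z*V + M(-1) = -72*42 + 6 = -3024 + 6 = -3018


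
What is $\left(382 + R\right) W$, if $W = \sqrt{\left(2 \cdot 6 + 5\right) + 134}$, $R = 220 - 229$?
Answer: $373 \sqrt{151} \approx 4583.5$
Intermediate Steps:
$R = -9$
$W = \sqrt{151}$ ($W = \sqrt{\left(12 + 5\right) + 134} = \sqrt{17 + 134} = \sqrt{151} \approx 12.288$)
$\left(382 + R\right) W = \left(382 - 9\right) \sqrt{151} = 373 \sqrt{151}$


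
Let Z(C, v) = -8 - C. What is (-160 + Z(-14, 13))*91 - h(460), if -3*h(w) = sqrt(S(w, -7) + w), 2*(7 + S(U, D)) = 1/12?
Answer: -14014 + sqrt(65238)/36 ≈ -14007.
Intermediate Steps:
S(U, D) = -167/24 (S(U, D) = -7 + (1/2)/12 = -7 + (1/2)*(1/12) = -7 + 1/24 = -167/24)
h(w) = -sqrt(-167/24 + w)/3
(-160 + Z(-14, 13))*91 - h(460) = (-160 + (-8 - 1*(-14)))*91 - (-1)*sqrt(-1002 + 144*460)/36 = (-160 + (-8 + 14))*91 - (-1)*sqrt(-1002 + 66240)/36 = (-160 + 6)*91 - (-1)*sqrt(65238)/36 = -154*91 + sqrt(65238)/36 = -14014 + sqrt(65238)/36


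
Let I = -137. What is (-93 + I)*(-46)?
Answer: 10580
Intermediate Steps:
(-93 + I)*(-46) = (-93 - 137)*(-46) = -230*(-46) = 10580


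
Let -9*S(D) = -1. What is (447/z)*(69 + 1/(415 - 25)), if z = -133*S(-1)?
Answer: -36087651/17290 ≈ -2087.2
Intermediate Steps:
S(D) = ⅑ (S(D) = -⅑*(-1) = ⅑)
z = -133/9 (z = -133*⅑ = -133/9 ≈ -14.778)
(447/z)*(69 + 1/(415 - 25)) = (447/(-133/9))*(69 + 1/(415 - 25)) = (447*(-9/133))*(69 + 1/390) = -4023*(69 + 1/390)/133 = -4023/133*26911/390 = -36087651/17290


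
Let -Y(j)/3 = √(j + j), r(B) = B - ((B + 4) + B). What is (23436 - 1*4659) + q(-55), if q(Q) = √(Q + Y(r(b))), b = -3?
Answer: 18777 + √(-55 - 3*I*√2) ≈ 18777.0 - 7.4217*I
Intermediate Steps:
r(B) = -4 - B (r(B) = B - ((4 + B) + B) = B - (4 + 2*B) = B + (-4 - 2*B) = -4 - B)
Y(j) = -3*√2*√j (Y(j) = -3*√(j + j) = -3*√2*√j)
q(Q) = √(Q - 3*I*√2) (q(Q) = √(Q - 3*√2*√(-4 - 1*(-3))) = √(Q - 3*√2*√(-4 + 3)) = √(Q - 3*√2*√(-1)) = √(Q - 3*√2*I) = √(Q - 3*I*√2))
(23436 - 1*4659) + q(-55) = (23436 - 1*4659) + √(-55 - 3*I*√2) = (23436 - 4659) + √(-55 - 3*I*√2) = 18777 + √(-55 - 3*I*√2)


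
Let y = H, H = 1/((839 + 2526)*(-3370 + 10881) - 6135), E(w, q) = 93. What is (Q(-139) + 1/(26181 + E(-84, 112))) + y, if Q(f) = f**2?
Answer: 6413619643074587/331950708060 ≈ 19321.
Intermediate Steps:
H = 1/25268380 (H = 1/(3365*7511 - 6135) = 1/(25274515 - 6135) = 1/25268380 ≈ 3.9575e-8)
y = 1/25268380 ≈ 3.9575e-8
(Q(-139) + 1/(26181 + E(-84, 112))) + y = ((-139)**2 + 1/(26181 + 93)) + 1/25268380 = (19321 + 1/26274) + 1/25268380 = 507639955/26274 + 1/25268380 = 6413619643074587/331950708060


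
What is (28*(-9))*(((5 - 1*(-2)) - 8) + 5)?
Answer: -1008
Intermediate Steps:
(28*(-9))*(((5 - 1*(-2)) - 8) + 5) = -252*(((5 + 2) - 8) + 5) = -252*((7 - 8) + 5) = -252*(-1 + 5) = -252*4 = -1008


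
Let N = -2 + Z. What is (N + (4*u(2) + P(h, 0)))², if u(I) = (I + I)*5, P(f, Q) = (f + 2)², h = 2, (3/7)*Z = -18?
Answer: 2704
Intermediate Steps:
Z = -42 (Z = (7/3)*(-18) = -42)
P(f, Q) = (2 + f)²
u(I) = 10*I (u(I) = (2*I)*5 = 10*I)
N = -44 (N = -2 - 42 = -44)
(N + (4*u(2) + P(h, 0)))² = (-44 + (4*(10*2) + (2 + 2)²))² = (-44 + (4*20 + 4²))² = (-44 + (80 + 16))² = (-44 + 96)² = 52² = 2704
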